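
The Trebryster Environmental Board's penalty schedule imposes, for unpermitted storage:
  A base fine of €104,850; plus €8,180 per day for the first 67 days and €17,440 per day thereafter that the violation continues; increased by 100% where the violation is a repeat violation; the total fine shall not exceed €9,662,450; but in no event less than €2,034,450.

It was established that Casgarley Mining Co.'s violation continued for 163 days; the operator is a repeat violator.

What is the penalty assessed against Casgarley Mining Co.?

€4,654,300

First 67 days: 67 × €8,180 = €548,060
Remaining days: (163 − 67) × €17,440 = €1,674,240
Per-day component: €548,060 + €1,674,240 = €2,222,300
Base plus per-day: €104,850 + €2,222,300 = €2,327,150
Enhancement: 100% of €2,327,150 = €2,327,150
Enhanced fine: €2,327,150 + €2,327,150 = €4,654,300
Cap at €9,662,450: €4,654,300 is within the cap, no reduction.
Minimum €2,034,450: €4,654,300 meets the minimum, no increase.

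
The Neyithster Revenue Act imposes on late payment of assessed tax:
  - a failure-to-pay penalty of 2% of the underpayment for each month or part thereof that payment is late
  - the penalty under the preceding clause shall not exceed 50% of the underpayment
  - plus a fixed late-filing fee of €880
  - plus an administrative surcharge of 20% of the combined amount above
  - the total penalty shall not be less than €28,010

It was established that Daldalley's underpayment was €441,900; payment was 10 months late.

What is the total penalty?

€107,112

Accrued rate: 2% × 10 = 20%, capped at 50% → 20%
Failure-to-pay penalty: 20% of €441,900 = €88,380
Penalty before surcharge: €88,380 + €880 = €89,260
Administrative surcharge: 20% of €89,260 = €17,852
Total penalty: €89,260 + €17,852 = €107,112
Minimum €28,010: €107,112 meets the minimum, no increase.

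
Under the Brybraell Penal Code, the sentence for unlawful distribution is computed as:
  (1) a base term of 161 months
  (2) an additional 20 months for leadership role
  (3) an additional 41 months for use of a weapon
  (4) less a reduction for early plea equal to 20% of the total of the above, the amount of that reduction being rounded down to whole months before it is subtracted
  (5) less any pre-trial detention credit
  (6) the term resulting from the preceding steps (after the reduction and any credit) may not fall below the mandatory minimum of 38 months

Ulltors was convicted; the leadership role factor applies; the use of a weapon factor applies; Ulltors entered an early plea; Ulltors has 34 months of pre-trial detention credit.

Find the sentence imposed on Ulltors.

144 months

Leadership role enhancement: +20 months
Use of a weapon enhancement: +41 months
Adjusted term: 161 months + 20 months + 41 months = 222 months
Early plea reduction: 20% of 222 months = 44 months (rounded down)
After reduction: 222 − 44 = 178 months
Less pre-trial detention credit: 178 months − 34 months = 144 months
Minimum 38 months: 144 months meets the minimum, no increase.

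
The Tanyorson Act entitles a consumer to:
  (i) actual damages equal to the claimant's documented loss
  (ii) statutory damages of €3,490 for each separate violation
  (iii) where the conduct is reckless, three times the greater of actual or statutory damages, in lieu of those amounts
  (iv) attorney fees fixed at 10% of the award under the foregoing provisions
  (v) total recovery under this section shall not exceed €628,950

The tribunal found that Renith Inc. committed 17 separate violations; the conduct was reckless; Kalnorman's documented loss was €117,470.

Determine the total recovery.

Total recovery: €387,651

Statutory damages: 17 × €3,490 = €59,330
Greater of actual damages (€117,470) or statutory damages (€59,330): €117,470
Trebled: 3 × €117,470 = €352,410
Attorney fees: 10% of €352,410 = €35,241
Total before cap: €352,410 + €35,241 = €387,651
Cap at €628,950: €387,651 is within the cap, no reduction.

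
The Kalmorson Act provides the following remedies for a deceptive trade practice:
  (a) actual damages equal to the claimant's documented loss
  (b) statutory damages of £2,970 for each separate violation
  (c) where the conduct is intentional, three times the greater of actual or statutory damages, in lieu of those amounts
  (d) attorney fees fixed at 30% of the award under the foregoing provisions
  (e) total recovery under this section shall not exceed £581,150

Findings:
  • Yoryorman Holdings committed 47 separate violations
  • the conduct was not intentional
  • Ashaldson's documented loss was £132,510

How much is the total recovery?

£353,730

Statutory damages: 47 × £2,970 = £139,590
Conduct not intentional: the in-lieu enhancement does not apply.
Actual plus statutory damages: £132,510 + £139,590 = £272,100
Attorney fees: 30% of £272,100 = £81,630
Total before cap: £272,100 + £81,630 = £353,730
Cap at £581,150: £353,730 is within the cap, no reduction.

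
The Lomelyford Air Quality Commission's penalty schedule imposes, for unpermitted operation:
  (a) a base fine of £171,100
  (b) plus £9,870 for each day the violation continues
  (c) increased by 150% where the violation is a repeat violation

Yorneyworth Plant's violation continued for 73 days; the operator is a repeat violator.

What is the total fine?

Per-day component: 73 × £9,870 = £720,510
Base plus per-day: £171,100 + £720,510 = £891,610
Enhancement: 150% of £891,610 = £1,337,415
Enhanced fine: £891,610 + £1,337,415 = £2,229,025

£2,229,025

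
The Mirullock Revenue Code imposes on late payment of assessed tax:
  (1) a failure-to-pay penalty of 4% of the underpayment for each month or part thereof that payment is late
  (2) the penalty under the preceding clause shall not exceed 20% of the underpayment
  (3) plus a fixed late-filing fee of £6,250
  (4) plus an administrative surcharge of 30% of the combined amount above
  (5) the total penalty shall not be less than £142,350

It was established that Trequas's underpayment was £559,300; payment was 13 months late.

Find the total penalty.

Accrued rate: 4% × 13 = 52%, capped at 20% → 20%
Failure-to-pay penalty: 20% of £559,300 = £111,860
Penalty before surcharge: £111,860 + £6,250 = £118,110
Administrative surcharge: 30% of £118,110 = £35,433
Total penalty: £118,110 + £35,433 = £153,543
Minimum £142,350: £153,543 meets the minimum, no increase.

£153,543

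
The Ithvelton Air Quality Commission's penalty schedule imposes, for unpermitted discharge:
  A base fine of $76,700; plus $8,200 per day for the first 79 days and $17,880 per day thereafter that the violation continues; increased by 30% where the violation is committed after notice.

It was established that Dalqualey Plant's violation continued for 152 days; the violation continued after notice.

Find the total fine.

$2,638,662

First 79 days: 79 × $8,200 = $647,800
Remaining days: (152 − 79) × $17,880 = $1,305,240
Per-day component: $647,800 + $1,305,240 = $1,953,040
Base plus per-day: $76,700 + $1,953,040 = $2,029,740
Enhancement: 30% of $2,029,740 = $608,922
Enhanced fine: $2,029,740 + $608,922 = $2,638,662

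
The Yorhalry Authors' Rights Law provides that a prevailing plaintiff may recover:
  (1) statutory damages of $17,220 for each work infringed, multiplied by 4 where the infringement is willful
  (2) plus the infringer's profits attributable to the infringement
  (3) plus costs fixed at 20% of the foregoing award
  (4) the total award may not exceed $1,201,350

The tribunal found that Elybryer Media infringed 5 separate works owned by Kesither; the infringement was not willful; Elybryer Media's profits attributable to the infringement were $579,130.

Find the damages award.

$798,276

Statutory damages: 5 × $17,220 = $86,100
Infringement not willful: no ×4 enhancement.
Combined award: $86,100 + $579,130 = $665,230
Costs: 20% of $665,230 = $133,046
Award plus costs: $665,230 + $133,046 = $798,276
Cap at $1,201,350: $798,276 is within the cap, no reduction.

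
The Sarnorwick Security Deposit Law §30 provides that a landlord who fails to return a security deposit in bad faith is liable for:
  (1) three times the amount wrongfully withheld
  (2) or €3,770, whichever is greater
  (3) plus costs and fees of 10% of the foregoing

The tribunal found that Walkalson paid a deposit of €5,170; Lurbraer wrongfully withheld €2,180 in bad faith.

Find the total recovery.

Trebled: 3 × €2,180 = €6,540
Minimum €3,770: €6,540 meets the minimum, no increase.
Costs and fees: 10% of €6,540 = €654
Total recovery: €6,540 + €654 = €7,194

Recovery: €7,194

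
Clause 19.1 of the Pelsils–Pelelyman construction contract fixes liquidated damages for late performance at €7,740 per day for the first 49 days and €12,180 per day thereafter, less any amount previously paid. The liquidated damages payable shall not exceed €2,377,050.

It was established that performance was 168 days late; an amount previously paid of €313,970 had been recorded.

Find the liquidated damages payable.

First 49 days: 49 × €7,740 = €379,260
Remaining days: (168 − 49) × €12,180 = €1,449,420
Accrued per-day damages: €379,260 + €1,449,420 = €1,828,680
Less amount previously paid: €1,828,680 − €313,970 = €1,514,710
Cap at €2,377,050: €1,514,710 is within the cap, no reduction.

€1,514,710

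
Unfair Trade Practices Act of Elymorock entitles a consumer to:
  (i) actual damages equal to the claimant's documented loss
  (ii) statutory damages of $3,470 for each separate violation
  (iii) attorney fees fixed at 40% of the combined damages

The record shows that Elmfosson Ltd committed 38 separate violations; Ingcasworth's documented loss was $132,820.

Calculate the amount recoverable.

$370,552

Statutory damages: 38 × $3,470 = $131,860
Combined damages: $132,820 + $131,860 = $264,680
Attorney fees: 40% of $264,680 = $105,872
Total recovery: $264,680 + $105,872 = $370,552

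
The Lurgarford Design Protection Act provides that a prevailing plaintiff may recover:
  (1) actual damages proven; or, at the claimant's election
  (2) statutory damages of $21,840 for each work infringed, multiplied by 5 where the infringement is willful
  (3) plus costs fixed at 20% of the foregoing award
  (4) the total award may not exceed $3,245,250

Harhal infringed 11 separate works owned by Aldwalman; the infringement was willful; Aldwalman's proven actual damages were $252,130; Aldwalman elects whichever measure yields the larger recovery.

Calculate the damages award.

$1,441,440

Statutory damages: 11 × $21,840 = $240,240
Multiplied by 5: 5 × $240,240 = $1,201,200
Greater of actual damages ($252,130) or enhanced statutory damages ($1,201,200): $1,201,200
Costs: 20% of $1,201,200 = $240,240
Award plus costs: $1,201,200 + $240,240 = $1,441,440
Cap at $3,245,250: $1,441,440 is within the cap, no reduction.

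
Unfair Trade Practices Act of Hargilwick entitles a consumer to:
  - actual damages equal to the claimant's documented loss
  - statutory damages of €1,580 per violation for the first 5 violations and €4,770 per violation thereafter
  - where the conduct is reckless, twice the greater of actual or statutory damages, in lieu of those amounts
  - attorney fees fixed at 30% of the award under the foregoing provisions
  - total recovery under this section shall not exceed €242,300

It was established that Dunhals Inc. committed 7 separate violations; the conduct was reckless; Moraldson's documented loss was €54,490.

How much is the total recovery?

€141,674

First 5 violations: 5 × €1,580 = €7,900
Remaining violations: (7 − 5) × €4,770 = €9,540
Statutory damages: €7,900 + €9,540 = €17,440
Greater of actual damages (€54,490) or statutory damages (€17,440): €54,490
Doubled: 2 × €54,490 = €108,980
Attorney fees: 30% of €108,980 = €32,694
Total before cap: €108,980 + €32,694 = €141,674
Cap at €242,300: €141,674 is within the cap, no reduction.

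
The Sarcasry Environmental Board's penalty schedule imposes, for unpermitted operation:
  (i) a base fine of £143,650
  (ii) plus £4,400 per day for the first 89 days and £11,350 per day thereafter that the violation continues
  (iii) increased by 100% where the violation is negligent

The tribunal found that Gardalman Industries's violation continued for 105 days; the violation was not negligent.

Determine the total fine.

£716,850

First 89 days: 89 × £4,400 = £391,600
Remaining days: (105 − 89) × £11,350 = £181,600
Per-day component: £391,600 + £181,600 = £573,200
Base plus per-day: £143,650 + £573,200 = £716,850
The violation was not negligent: no 100% increase.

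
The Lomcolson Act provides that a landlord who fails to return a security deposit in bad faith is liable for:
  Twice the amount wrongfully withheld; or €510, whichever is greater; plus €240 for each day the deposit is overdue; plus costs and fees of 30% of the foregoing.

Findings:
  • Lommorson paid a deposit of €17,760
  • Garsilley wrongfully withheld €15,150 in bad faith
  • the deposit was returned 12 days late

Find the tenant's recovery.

Doubled: 2 × €15,150 = €30,300
Minimum €510: €30,300 meets the minimum, no increase.
Late-return penalty: 12 × €240 = €2,880
Damages plus late penalty: €30,300 + €2,880 = €33,180
Costs and fees: 30% of €33,180 = €9,954
Total recovery: €33,180 + €9,954 = €43,134

Recovery: €43,134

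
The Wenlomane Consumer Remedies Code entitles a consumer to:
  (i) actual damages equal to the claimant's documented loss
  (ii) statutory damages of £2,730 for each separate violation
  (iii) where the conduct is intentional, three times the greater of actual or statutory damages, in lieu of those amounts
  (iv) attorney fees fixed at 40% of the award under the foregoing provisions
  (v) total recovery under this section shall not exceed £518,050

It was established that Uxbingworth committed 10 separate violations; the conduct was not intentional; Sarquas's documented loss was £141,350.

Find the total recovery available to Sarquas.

Statutory damages: 10 × £2,730 = £27,300
Conduct not intentional: the in-lieu enhancement does not apply.
Actual plus statutory damages: £141,350 + £27,300 = £168,650
Attorney fees: 40% of £168,650 = £67,460
Total before cap: £168,650 + £67,460 = £236,110
Cap at £518,050: £236,110 is within the cap, no reduction.

Total recovery: £236,110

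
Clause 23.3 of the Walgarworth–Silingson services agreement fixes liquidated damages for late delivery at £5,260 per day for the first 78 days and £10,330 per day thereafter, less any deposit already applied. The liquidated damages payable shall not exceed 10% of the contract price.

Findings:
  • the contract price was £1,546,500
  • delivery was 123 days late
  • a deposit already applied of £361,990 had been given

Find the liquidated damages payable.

£154,650

First 78 days: 78 × £5,260 = £410,280
Remaining days: (123 − 78) × £10,330 = £464,850
Accrued per-day damages: £410,280 + £464,850 = £875,130
Less deposit already applied: £875,130 − £361,990 = £513,140
Cap: 10% of £1,546,500 = £154,650
Cap at £154,650: £513,140 exceeds the cap → £154,650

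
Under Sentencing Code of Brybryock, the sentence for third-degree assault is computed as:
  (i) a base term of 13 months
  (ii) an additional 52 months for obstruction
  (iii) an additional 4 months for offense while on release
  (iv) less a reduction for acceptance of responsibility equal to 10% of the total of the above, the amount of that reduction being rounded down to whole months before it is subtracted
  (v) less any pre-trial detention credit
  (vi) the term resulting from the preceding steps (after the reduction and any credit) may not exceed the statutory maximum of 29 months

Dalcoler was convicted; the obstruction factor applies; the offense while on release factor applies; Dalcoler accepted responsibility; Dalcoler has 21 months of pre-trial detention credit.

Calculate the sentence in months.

29 months

Obstruction enhancement: +52 months
Offense while on release enhancement: +4 months
Adjusted term: 13 months + 52 months + 4 months = 69 months
Acceptance of responsibility reduction: 10% of 69 months = 6 months (rounded down)
After reduction: 69 − 6 = 63 months
Less pre-trial detention credit: 63 months − 21 months = 42 months
Cap at 29 months: 42 months exceeds the cap → 29 months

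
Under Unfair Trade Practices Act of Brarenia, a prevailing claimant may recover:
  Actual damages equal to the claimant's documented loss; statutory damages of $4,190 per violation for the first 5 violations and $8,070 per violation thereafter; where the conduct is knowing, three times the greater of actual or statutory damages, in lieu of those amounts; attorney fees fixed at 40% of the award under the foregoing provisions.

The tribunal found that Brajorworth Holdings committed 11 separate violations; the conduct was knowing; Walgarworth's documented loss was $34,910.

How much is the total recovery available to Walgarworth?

First 5 violations: 5 × $4,190 = $20,950
Remaining violations: (11 − 5) × $8,070 = $48,420
Statutory damages: $20,950 + $48,420 = $69,370
Greater of actual damages ($34,910) or statutory damages ($69,370): $69,370
Trebled: 3 × $69,370 = $208,110
Attorney fees: 40% of $208,110 = $83,244
Total recovery: $208,110 + $83,244 = $291,354

$291,354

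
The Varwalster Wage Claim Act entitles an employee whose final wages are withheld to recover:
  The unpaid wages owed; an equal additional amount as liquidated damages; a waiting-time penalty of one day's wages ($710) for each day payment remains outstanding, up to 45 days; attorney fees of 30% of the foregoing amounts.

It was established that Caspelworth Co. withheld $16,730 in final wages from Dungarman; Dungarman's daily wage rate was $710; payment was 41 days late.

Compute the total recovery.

Liquidated damages (equal amount): $16,730
Penalty days: min(41, 45) = 41
Waiting-time penalty: 41 × $710 = $29,110
Subtotal: $16,730 + $16,730 + $29,110 = $62,570
Attorney fees: 30% of $62,570 = $18,771
Total award: $62,570 + $18,771 = $81,341

$81,341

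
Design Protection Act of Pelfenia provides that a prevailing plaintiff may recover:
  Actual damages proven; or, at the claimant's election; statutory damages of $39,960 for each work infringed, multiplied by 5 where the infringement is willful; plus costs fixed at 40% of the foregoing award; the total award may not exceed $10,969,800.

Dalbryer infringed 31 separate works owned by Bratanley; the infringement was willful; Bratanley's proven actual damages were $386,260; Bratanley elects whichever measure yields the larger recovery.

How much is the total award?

$8,671,320

Statutory damages: 31 × $39,960 = $1,238,760
Multiplied by 5: 5 × $1,238,760 = $6,193,800
Greater of actual damages ($386,260) or enhanced statutory damages ($6,193,800): $6,193,800
Costs: 40% of $6,193,800 = $2,477,520
Award plus costs: $6,193,800 + $2,477,520 = $8,671,320
Cap at $10,969,800: $8,671,320 is within the cap, no reduction.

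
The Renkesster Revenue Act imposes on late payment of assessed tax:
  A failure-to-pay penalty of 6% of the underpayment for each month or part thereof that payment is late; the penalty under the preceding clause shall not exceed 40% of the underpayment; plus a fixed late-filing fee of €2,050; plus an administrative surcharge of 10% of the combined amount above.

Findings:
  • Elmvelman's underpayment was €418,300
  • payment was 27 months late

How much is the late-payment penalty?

€186,307

Accrued rate: 6% × 27 = 162%, capped at 40% → 40%
Failure-to-pay penalty: 40% of €418,300 = €167,320
Penalty before surcharge: €167,320 + €2,050 = €169,370
Administrative surcharge: 10% of €169,370 = €16,937
Total penalty: €169,370 + €16,937 = €186,307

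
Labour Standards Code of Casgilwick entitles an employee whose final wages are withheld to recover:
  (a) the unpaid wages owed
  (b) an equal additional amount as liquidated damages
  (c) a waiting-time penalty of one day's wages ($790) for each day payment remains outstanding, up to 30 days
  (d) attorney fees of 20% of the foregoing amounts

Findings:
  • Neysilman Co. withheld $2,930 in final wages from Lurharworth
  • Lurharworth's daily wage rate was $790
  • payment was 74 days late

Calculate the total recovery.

Total award: $35,472

Liquidated damages (equal amount): $2,930
Penalty days: min(74, 30) = 30
Waiting-time penalty: 30 × $790 = $23,700
Subtotal: $2,930 + $2,930 + $23,700 = $29,560
Attorney fees: 20% of $29,560 = $5,912
Total award: $29,560 + $5,912 = $35,472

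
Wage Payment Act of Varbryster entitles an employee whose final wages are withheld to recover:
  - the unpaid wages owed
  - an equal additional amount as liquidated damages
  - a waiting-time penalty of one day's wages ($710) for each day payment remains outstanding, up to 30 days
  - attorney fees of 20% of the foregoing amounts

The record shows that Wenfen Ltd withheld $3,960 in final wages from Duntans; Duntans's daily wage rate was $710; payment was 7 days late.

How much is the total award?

Liquidated damages (equal amount): $3,960
Penalty days: min(7, 30) = 7
Waiting-time penalty: 7 × $710 = $4,970
Subtotal: $3,960 + $3,960 + $4,970 = $12,890
Attorney fees: 20% of $12,890 = $2,578
Total award: $12,890 + $2,578 = $15,468

$15,468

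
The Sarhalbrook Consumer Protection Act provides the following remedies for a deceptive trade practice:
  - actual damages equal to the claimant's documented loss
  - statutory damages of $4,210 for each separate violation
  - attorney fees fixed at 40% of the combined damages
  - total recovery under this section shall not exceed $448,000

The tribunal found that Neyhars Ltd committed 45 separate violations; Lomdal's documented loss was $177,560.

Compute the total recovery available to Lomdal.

Statutory damages: 45 × $4,210 = $189,450
Combined damages: $177,560 + $189,450 = $367,010
Attorney fees: 40% of $367,010 = $146,804
Total before cap: $367,010 + $146,804 = $513,814
Cap at $448,000: $513,814 exceeds the cap → $448,000

$448,000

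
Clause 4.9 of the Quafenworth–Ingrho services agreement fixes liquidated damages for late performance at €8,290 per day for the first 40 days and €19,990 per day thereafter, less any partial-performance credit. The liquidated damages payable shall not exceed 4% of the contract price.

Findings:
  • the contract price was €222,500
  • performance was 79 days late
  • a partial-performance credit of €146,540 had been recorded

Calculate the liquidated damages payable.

First 40 days: 40 × €8,290 = €331,600
Remaining days: (79 − 40) × €19,990 = €779,610
Accrued per-day damages: €331,600 + €779,610 = €1,111,210
Less partial-performance credit: €1,111,210 − €146,540 = €964,670
Cap: 4% of €222,500 = €8,900
Cap at €8,900: €964,670 exceeds the cap → €8,900

Liquidated damages: €8,900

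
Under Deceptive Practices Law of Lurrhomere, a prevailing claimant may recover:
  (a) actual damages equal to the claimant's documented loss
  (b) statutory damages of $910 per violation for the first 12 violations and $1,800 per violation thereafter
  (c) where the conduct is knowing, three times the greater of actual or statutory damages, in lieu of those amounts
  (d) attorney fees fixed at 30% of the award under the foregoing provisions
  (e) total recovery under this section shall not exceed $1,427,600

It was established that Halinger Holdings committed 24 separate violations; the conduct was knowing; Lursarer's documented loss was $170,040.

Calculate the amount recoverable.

First 12 violations: 12 × $910 = $10,920
Remaining violations: (24 − 12) × $1,800 = $21,600
Statutory damages: $10,920 + $21,600 = $32,520
Greater of actual damages ($170,040) or statutory damages ($32,520): $170,040
Trebled: 3 × $170,040 = $510,120
Attorney fees: 30% of $510,120 = $153,036
Total before cap: $510,120 + $153,036 = $663,156
Cap at $1,427,600: $663,156 is within the cap, no reduction.

$663,156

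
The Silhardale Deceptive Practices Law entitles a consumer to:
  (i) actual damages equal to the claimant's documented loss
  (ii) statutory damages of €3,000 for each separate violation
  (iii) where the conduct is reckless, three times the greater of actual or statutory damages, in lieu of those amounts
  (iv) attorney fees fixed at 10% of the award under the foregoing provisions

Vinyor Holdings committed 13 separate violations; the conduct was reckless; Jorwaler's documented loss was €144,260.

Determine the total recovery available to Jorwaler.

Statutory damages: 13 × €3,000 = €39,000
Greater of actual damages (€144,260) or statutory damages (€39,000): €144,260
Trebled: 3 × €144,260 = €432,780
Attorney fees: 10% of €432,780 = €43,278
Total recovery: €432,780 + €43,278 = €476,058

€476,058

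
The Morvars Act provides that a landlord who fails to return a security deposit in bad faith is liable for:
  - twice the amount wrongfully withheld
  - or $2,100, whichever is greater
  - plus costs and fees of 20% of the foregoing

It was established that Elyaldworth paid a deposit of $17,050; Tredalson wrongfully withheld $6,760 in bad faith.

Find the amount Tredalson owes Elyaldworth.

$16,224

Doubled: 2 × $6,760 = $13,520
Minimum $2,100: $13,520 meets the minimum, no increase.
Costs and fees: 20% of $13,520 = $2,704
Total recovery: $13,520 + $2,704 = $16,224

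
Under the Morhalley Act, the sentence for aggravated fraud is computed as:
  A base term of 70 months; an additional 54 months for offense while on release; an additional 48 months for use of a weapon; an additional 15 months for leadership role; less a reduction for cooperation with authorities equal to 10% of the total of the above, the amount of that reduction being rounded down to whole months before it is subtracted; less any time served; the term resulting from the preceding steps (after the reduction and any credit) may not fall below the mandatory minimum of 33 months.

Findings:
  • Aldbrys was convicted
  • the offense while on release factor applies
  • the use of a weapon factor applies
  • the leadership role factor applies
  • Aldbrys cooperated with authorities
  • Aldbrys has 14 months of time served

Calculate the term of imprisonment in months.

155 months

Offense while on release enhancement: +54 months
Use of a weapon enhancement: +48 months
Leadership role enhancement: +15 months
Adjusted term: 70 months + 54 months + 48 months + 15 months = 187 months
Cooperation with authorities reduction: 10% of 187 months = 18 months (rounded down)
After reduction: 187 − 18 = 169 months
Less time served: 169 months − 14 months = 155 months
Minimum 33 months: 155 months meets the minimum, no increase.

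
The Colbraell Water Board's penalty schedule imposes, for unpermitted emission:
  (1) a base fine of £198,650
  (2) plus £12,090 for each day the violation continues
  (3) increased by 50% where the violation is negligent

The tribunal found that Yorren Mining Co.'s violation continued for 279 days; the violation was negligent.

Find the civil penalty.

Per-day component: 279 × £12,090 = £3,373,110
Base plus per-day: £198,650 + £3,373,110 = £3,571,760
Enhancement: 50% of £3,571,760 = £1,785,880
Enhanced fine: £3,571,760 + £1,785,880 = £5,357,640

£5,357,640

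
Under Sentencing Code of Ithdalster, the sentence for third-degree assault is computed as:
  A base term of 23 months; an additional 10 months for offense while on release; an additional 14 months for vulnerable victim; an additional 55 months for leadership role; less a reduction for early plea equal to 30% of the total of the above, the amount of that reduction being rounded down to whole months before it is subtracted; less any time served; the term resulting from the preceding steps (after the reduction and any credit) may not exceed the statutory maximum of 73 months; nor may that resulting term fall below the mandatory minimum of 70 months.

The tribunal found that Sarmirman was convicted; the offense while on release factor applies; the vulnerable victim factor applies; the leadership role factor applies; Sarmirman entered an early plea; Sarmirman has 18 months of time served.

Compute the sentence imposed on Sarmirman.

Sentence: 70 months

Offense while on release enhancement: +10 months
Vulnerable victim enhancement: +14 months
Leadership role enhancement: +55 months
Adjusted term: 23 months + 10 months + 14 months + 55 months = 102 months
Early plea reduction: 30% of 102 months = 30 months (rounded down)
After reduction: 102 − 30 = 72 months
Less time served: 72 months − 18 months = 54 months
Cap at 73 months: 54 months is within the cap, no reduction.
Minimum 70 months: 54 months is below the minimum → 70 months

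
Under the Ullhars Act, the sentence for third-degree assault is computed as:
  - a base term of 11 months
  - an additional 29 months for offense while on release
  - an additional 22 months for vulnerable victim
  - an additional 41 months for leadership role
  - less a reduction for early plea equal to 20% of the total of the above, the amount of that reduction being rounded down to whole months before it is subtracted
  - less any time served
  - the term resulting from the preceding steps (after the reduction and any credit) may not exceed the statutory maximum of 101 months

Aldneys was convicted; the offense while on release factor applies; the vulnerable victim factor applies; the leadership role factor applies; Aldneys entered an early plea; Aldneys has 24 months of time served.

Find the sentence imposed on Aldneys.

Sentence: 59 months

Offense while on release enhancement: +29 months
Vulnerable victim enhancement: +22 months
Leadership role enhancement: +41 months
Adjusted term: 11 months + 29 months + 22 months + 41 months = 103 months
Early plea reduction: 20% of 103 months = 20 months (rounded down)
After reduction: 103 − 20 = 83 months
Less time served: 83 months − 24 months = 59 months
Cap at 101 months: 59 months is within the cap, no reduction.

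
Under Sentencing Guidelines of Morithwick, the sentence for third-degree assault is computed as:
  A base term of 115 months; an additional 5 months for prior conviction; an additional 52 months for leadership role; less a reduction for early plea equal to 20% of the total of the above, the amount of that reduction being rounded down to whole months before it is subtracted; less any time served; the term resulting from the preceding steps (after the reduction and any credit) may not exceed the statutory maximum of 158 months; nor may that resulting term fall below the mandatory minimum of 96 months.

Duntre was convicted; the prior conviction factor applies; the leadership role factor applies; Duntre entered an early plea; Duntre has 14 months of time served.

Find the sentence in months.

124 months

Prior conviction enhancement: +5 months
Leadership role enhancement: +52 months
Adjusted term: 115 months + 5 months + 52 months = 172 months
Early plea reduction: 20% of 172 months = 34 months (rounded down)
After reduction: 172 − 34 = 138 months
Less time served: 138 months − 14 months = 124 months
Cap at 158 months: 124 months is within the cap, no reduction.
Minimum 96 months: 124 months meets the minimum, no increase.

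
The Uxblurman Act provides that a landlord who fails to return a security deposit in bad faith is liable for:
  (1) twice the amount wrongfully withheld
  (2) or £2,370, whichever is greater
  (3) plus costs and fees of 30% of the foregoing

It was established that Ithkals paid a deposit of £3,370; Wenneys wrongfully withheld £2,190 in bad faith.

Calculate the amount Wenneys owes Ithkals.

£5,694

Doubled: 2 × £2,190 = £4,380
Minimum £2,370: £4,380 meets the minimum, no increase.
Costs and fees: 30% of £4,380 = £1,314
Total recovery: £4,380 + £1,314 = £5,694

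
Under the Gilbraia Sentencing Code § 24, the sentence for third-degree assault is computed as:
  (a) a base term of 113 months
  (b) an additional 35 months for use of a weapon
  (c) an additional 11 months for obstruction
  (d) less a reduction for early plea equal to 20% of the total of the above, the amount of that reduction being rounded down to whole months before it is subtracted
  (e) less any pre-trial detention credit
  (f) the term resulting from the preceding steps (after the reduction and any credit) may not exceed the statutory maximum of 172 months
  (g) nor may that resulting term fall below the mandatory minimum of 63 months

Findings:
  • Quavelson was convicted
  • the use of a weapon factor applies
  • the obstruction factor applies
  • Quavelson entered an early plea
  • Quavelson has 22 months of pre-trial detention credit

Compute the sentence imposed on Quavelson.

106 months

Use of a weapon enhancement: +35 months
Obstruction enhancement: +11 months
Adjusted term: 113 months + 35 months + 11 months = 159 months
Early plea reduction: 20% of 159 months = 31 months (rounded down)
After reduction: 159 − 31 = 128 months
Less pre-trial detention credit: 128 months − 22 months = 106 months
Cap at 172 months: 106 months is within the cap, no reduction.
Minimum 63 months: 106 months meets the minimum, no increase.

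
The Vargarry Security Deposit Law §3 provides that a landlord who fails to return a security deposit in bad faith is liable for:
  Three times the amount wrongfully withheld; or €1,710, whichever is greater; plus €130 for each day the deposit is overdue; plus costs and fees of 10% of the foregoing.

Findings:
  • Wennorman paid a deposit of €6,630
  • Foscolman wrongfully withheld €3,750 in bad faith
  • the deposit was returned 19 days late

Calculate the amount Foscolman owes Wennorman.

Trebled: 3 × €3,750 = €11,250
Minimum €1,710: €11,250 meets the minimum, no increase.
Late-return penalty: 19 × €130 = €2,470
Damages plus late penalty: €11,250 + €2,470 = €13,720
Costs and fees: 10% of €13,720 = €1,372
Total recovery: €13,720 + €1,372 = €15,092

€15,092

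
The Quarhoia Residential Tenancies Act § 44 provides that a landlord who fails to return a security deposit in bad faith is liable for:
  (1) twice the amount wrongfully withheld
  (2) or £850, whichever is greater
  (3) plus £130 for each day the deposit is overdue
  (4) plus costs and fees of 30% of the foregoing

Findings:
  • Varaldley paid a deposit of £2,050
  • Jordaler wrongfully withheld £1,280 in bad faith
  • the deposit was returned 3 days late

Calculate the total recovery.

Doubled: 2 × £1,280 = £2,560
Minimum £850: £2,560 meets the minimum, no increase.
Late-return penalty: 3 × £130 = £390
Damages plus late penalty: £2,560 + £390 = £2,950
Costs and fees: 30% of £2,950 = £885
Total recovery: £2,950 + £885 = £3,835

Recovery: £3,835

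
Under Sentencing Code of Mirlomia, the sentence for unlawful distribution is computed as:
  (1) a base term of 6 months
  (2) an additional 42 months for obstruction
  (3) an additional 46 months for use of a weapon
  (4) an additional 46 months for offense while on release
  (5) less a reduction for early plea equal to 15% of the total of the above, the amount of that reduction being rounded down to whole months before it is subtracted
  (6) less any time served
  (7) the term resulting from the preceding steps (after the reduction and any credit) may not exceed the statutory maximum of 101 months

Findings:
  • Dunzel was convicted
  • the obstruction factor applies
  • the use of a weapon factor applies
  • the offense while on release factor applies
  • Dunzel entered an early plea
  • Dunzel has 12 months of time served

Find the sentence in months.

Sentence: 101 months

Obstruction enhancement: +42 months
Use of a weapon enhancement: +46 months
Offense while on release enhancement: +46 months
Adjusted term: 6 months + 42 months + 46 months + 46 months = 140 months
Early plea reduction: 15% of 140 months = 21 months (rounded down)
After reduction: 140 − 21 = 119 months
Less time served: 119 months − 12 months = 107 months
Cap at 101 months: 107 months exceeds the cap → 101 months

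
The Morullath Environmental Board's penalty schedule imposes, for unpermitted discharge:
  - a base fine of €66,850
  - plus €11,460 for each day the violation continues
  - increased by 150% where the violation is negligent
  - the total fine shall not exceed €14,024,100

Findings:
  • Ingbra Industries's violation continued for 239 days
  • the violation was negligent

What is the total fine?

Per-day component: 239 × €11,460 = €2,738,940
Base plus per-day: €66,850 + €2,738,940 = €2,805,790
Enhancement: 150% of €2,805,790 = €4,208,685
Enhanced fine: €2,805,790 + €4,208,685 = €7,014,475
Cap at €14,024,100: €7,014,475 is within the cap, no reduction.

€7,014,475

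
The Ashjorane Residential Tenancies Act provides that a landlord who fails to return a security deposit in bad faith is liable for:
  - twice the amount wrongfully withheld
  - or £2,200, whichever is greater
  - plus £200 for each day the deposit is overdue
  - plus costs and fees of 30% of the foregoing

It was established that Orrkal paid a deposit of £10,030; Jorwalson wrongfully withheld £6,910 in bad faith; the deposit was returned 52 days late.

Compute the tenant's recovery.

Doubled: 2 × £6,910 = £13,820
Minimum £2,200: £13,820 meets the minimum, no increase.
Late-return penalty: 52 × £200 = £10,400
Damages plus late penalty: £13,820 + £10,400 = £24,220
Costs and fees: 30% of £24,220 = £7,266
Total recovery: £24,220 + £7,266 = £31,486

Recovery: £31,486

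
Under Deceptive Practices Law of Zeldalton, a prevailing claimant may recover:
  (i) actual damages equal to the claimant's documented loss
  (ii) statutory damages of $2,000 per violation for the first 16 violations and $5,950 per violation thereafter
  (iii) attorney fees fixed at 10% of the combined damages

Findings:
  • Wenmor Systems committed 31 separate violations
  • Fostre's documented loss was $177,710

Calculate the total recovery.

First 16 violations: 16 × $2,000 = $32,000
Remaining violations: (31 − 16) × $5,950 = $89,250
Statutory damages: $32,000 + $89,250 = $121,250
Combined damages: $177,710 + $121,250 = $298,960
Attorney fees: 10% of $298,960 = $29,896
Total recovery: $298,960 + $29,896 = $328,856

$328,856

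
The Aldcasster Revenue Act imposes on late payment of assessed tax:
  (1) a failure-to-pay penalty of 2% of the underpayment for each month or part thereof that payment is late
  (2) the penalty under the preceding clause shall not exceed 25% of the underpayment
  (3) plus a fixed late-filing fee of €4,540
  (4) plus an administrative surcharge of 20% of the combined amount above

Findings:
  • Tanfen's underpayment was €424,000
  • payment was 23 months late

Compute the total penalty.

Accrued rate: 2% × 23 = 46%, capped at 25% → 25%
Failure-to-pay penalty: 25% of €424,000 = €106,000
Penalty before surcharge: €106,000 + €4,540 = €110,540
Administrative surcharge: 20% of €110,540 = €22,108
Total penalty: €110,540 + €22,108 = €132,648

€132,648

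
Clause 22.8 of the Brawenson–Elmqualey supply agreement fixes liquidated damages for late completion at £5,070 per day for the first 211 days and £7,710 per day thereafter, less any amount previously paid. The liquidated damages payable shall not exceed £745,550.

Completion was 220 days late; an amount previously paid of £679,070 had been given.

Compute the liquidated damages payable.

£460,090

First 211 days: 211 × £5,070 = £1,069,770
Remaining days: (220 − 211) × £7,710 = £69,390
Accrued per-day damages: £1,069,770 + £69,390 = £1,139,160
Less amount previously paid: £1,139,160 − £679,070 = £460,090
Cap at £745,550: £460,090 is within the cap, no reduction.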